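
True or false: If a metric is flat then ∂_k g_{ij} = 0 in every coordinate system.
Flatness means R^i_{jkl} = 0; the components can still vary, e.g. the flat plane in polar coordinates has g_{θθ} = r^2.
False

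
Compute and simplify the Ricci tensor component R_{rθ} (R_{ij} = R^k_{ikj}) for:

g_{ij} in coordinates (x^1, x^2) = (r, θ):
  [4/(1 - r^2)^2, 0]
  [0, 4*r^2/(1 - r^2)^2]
Non-zero Christoffel symbols (Γ^k_{ij} = Γ^k_{ji}):
Γ^r_{r r} = 2*r/(1 - r^2)
Γ^r_{θ θ} = (r^3 + r)/(r^2 - 1)
Γ^θ_{r θ} = (-r^2 - 1)/(r^3 - r)
R^r_{r r θ} = 0 (a repeated index in an antisymmetric pair)
R^θ_{r θ θ} = 0 (a repeated index in an antisymmetric pair)
R_{rθ} = R^r_{r r θ} + R^θ_{r θ θ} = (0) + (0) = 0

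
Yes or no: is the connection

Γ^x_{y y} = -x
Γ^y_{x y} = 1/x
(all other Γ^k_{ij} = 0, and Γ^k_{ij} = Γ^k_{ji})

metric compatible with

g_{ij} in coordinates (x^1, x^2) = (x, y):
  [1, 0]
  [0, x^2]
Using ∇_k g_{ij} = ∂_k g_{ij} - Γ^m_{ki} g_{mj} - Γ^m_{kj} g_{im}:
e.g. ∇_x g_{yy} = (2*x) - (x) - (x) = 0
Every component ∇_k g_{ij} vanishes: the connection is metric compatible.
Yes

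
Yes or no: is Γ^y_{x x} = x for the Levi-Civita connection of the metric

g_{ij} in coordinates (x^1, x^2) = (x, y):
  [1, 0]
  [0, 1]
Γ^y_{x x} = (1/2) g^{yy} (∂_x g_{yx} + ∂_x g_{yx} - ∂_y g_{xx}) = (1/2)(1)((0) + (0) - (0)) = 0
This differs from the proposed value x.
No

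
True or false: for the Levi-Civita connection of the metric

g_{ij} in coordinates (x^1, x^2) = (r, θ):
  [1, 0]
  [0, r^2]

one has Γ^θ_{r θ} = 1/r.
Γ^θ_{r θ} = (1/2) g^{θθ} (∂_r g_{θθ} + ∂_θ g_{θr} - ∂_θ g_{rθ}) = (1/2)(1/r^2)((2*r) + (0) - (0)) = 1/r
This equals the proposed value 1/r.
True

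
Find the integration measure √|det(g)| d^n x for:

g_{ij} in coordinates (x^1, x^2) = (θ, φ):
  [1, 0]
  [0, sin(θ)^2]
det(g) = sin(θ)^2
√|det(g)| = sin(θ) (taking 0 < θ < π so that |sin(θ)| = sin(θ))
Volume element: dV = sin(θ) dθ dφ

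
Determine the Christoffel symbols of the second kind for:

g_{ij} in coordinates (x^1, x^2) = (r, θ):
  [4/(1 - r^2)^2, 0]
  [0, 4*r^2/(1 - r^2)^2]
Using Γ^k_{ij} = (1/2) g^{km} (∂_i g_{mj} + ∂_j g_{mi} - ∂_m g_{ij}); the metric is diagonal, so only the m = k term contributes.
Non-zero symbols (using the symmetry Γ^k_{ij} = Γ^k_{ji}):
Γ^r_{r r} = (1/2) g^{rr} (∂_r g_{rr} + ∂_r g_{rr} - ∂_r g_{rr}) = (1/2)((1 - r^2)^2/4)((16*r/(1 - r^2)^3) + (16*r/(1 - r^2)^3) - (16*r/(1 - r^2)^3)) = 2*r/(1 - r^2)
Γ^r_{θ θ} = (1/2) g^{rr} (∂_θ g_{rθ} + ∂_θ g_{rθ} - ∂_r g_{θθ}) = (1/2)((1 - r^2)^2/4)((0) + (0) - (-8*(r^3 + r)/(r^2 - 1)^3)) = (r^3 + r)/(r^2 - 1)
Γ^θ_{r θ} = (1/2) g^{θθ} (∂_r g_{θθ} + ∂_θ g_{θr} - ∂_θ g_{rθ}) = (1/2)((1 - r^2)^2/(4*r^2))((-8*(r^3 + r)/(r^2 - 1)^3) + (0) - (0)) = (-r^2 - 1)/(r^3 - r)
All other Christoffel symbols are zero.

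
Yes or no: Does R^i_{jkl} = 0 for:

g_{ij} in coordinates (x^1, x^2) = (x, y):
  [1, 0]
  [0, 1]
All metric components are constant, so every Christoffel symbol vanishes and R^i_{jkl} = 0.
Yes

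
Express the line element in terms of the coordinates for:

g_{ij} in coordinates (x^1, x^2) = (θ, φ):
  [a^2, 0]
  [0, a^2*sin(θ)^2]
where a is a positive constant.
ds^2 = g_{ij} dx^i dx^j; only the non-zero components contribute.
ds^2 = a^2 dθ^2 + a^2*sin(θ)^2 dφ^2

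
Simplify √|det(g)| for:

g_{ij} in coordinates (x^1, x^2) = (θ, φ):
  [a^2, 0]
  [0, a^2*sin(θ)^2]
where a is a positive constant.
det(g) = a^4*sin(θ)^2
√|det(g)| = a^2*sin(θ) (taking 0 < θ < π so that |sin(θ)| = sin(θ))
Volume element: dV = a^2*sin(θ) dθ dφ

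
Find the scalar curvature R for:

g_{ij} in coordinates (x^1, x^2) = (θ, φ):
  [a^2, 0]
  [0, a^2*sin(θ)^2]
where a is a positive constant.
Non-zero Christoffel symbols (Γ^k_{ij} = Γ^k_{ji}):
Γ^θ_{φ φ} = -sin(2*θ)/2
Γ^φ_{θ φ} = 1/tan(θ)
Ricci tensor (R_{ij} = R^k_{ikj}): R_{θθ} = 1, R_{θφ} = 0, R_{φφ} = sin(θ)^2
Inverse metric: g^{θθ} = 1/a^2, g^{φφ} = 1/(a^2*sin(θ)^2)
R = g^{ij} R_{ij} = (1/a^2)(1) + (1/(a^2*sin(θ)^2))(sin(θ)^2) = 2/a^2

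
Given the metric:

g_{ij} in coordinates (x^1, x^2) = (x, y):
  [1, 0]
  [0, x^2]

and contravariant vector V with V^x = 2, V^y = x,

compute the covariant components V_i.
V_i = g_{ij} V^j:
V_x = (1)(2) + (0)(x) = 2
V_y = (0)(2) + (x^2)(x) = x^3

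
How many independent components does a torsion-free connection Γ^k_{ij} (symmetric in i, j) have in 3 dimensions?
Γ^k_{ij} has n choices for the upper index and n(n+1)/2 independent symmetric lower index pairs.
Total = 3 × 3×4/2 = 3 × 6 = 18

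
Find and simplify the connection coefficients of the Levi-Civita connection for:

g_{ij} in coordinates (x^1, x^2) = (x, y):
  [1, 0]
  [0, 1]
Using Γ^k_{ij} = (1/2) g^{km} (∂_i g_{mj} + ∂_j g_{mi} - ∂_m g_{ij}); the metric is diagonal, so only the m = k term contributes.
Every metric component is constant, so all ∂_m g_{ij} = 0 and every Christoffel symbol vanishes.
All Christoffel symbols are zero.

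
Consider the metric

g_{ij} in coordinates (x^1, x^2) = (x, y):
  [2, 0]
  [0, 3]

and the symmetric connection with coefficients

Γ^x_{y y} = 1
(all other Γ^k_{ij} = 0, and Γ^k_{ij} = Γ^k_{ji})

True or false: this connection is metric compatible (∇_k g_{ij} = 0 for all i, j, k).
Using ∇_k g_{ij} = ∂_k g_{ij} - Γ^m_{ki} g_{mj} - Γ^m_{kj} g_{im}:
∇_y g_{xy} = (0) - (0) - (2) = -2 ≠ 0
So the connection is not metric compatible (it is not the Levi-Civita connection).
False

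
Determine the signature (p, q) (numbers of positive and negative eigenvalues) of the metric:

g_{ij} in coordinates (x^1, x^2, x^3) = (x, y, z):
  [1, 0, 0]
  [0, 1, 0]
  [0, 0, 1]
The metric is diagonal, so its eigenvalues are the diagonal entries: 1, 1, 1 (at a generic point, where coordinate-dependent entries are positive).
3 positive, 0 negative.
(3, 0) - Riemannian (positive definite)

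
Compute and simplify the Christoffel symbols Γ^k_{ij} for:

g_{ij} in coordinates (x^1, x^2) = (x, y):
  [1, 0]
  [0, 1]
Using Γ^k_{ij} = (1/2) g^{km} (∂_i g_{mj} + ∂_j g_{mi} - ∂_m g_{ij}); the metric is diagonal, so only the m = k term contributes.
Every metric component is constant, so all ∂_m g_{ij} = 0 and every Christoffel symbol vanishes.
All Christoffel symbols are zero.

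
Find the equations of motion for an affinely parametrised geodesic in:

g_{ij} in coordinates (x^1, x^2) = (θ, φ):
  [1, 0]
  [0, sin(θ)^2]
Geodesic equation: d^2x^k/dλ^2 + Γ^k_{ij} (dx^i/dλ)(dx^j/dλ) = 0.
Non-zero Christoffel symbols:
Γ^θ_{φ φ} = -sin(2*θ)/2
Γ^φ_{θ φ} = 1/tan(θ)
Substituting (the symmetric pair Γ^k_{ij}, Γ^k_{ji} combines into a factor 2):
d^2θ/dλ^2 - (sin(2*θ)/2) (dφ/dλ)^2 = 0
d^2φ/dλ^2 + (2/tan(θ)) (dθ/dλ)(dφ/dλ) = 0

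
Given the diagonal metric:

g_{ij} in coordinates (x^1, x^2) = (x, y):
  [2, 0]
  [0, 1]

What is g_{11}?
With x^1 = x, x^2 = y, g_{11} = g_{xx} is the row-1, column-1 entry of the matrix.
g_{11} = 2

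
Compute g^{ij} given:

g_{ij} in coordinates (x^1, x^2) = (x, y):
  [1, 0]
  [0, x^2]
The metric is diagonal, so g^{ij} is diagonal with entries 1/g_{ii}: diag(1, 1/(x^2)).
g^{ij}:
  [1, 0]
  [0, 1/x^2]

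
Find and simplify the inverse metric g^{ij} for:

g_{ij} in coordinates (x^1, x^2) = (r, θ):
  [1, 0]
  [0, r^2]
The metric is diagonal, so g^{ij} is diagonal with entries 1/g_{ii}: diag(1, 1/(r^2)).
g^{ij}:
  [1, 0]
  [0, 1/r^2]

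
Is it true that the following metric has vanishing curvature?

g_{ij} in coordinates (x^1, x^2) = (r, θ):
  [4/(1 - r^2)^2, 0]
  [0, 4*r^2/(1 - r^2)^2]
Non-zero Christoffel symbols:
Γ^r_{r r} = 2*r/(1 - r^2)
Γ^r_{θ θ} = (r^3 + r)/(r^2 - 1)
Γ^θ_{r θ} = (-r^2 - 1)/(r^3 - r)
Ricci tensor: R_{rr} = -4/(r^2 - 1)^2, R_{rθ} = 0, R_{θθ} = -4*r^2/(r^2 - 1)^2
The Ricci tensor is non-zero, so the Riemann tensor is non-zero: not flat.
No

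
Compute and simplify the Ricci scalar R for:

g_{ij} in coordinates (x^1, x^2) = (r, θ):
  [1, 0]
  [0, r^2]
Non-zero Christoffel symbols (Γ^k_{ij} = Γ^k_{ji}):
Γ^r_{θ θ} = -r
Γ^θ_{r θ} = 1/r
Ricci tensor (R_{ij} = R^k_{ikj}): R_{rr} = 0, R_{rθ} = 0, R_{θθ} = 0
Inverse metric: g^{rr} = 1, g^{θθ} = 1/r^2
R = g^{ij} R_{ij} = (1)(0) + (1/r^2)(0) = 0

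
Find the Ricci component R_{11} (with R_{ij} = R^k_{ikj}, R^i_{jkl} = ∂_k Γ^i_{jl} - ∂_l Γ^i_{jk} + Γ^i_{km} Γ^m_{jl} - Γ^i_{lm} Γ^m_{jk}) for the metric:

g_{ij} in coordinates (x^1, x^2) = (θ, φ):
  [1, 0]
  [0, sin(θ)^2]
Non-zero Christoffel symbols (Γ^k_{ij} = Γ^k_{ji}):
Γ^θ_{φ φ} = -sin(2*θ)/2
Γ^φ_{θ φ} = 1/tan(θ)
R^θ_{θ θ θ} = 0 (a repeated index in an antisymmetric pair)
R^φ_{θ φ θ} = ∂_φ Γ^φ_{θ θ} - ∂_θ Γ^φ_{θ φ} + Γ^φ_{φ m} Γ^m_{θ θ} - Γ^φ_{θ m} Γ^m_{θ φ}
  = (0) - (-1/sin(θ)^2) + (0) - (1/tan(θ)^2) = 1
R_{θθ} = R^θ_{θ θ θ} + R^φ_{θ φ θ} = (0) + (1) = 1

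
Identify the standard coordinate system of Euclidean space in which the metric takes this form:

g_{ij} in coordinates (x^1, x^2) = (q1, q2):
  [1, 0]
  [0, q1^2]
The line element ds^2 = dq1^2 + q1^2 dq2^2 is dr^2 + r^2 dθ^2 with q1 = r, q2 = θ.
polar coordinates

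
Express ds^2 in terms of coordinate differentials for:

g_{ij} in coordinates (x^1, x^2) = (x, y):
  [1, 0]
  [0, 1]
ds^2 = g_{ij} dx^i dx^j; only the non-zero components contribute.
ds^2 = dx^2 + dy^2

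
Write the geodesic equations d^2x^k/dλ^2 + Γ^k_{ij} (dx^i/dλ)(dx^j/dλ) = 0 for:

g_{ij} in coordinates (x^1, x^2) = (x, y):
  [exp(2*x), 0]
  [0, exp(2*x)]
Geodesic equation: d^2x^k/dλ^2 + Γ^k_{ij} (dx^i/dλ)(dx^j/dλ) = 0.
Non-zero Christoffel symbols:
Γ^x_{x x} = 1
Γ^x_{y y} = -1
Γ^y_{x y} = 1
Substituting (the symmetric pair Γ^k_{ij}, Γ^k_{ji} combines into a factor 2):
d^2x/dλ^2 + (dx/dλ)^2 - (dy/dλ)^2 = 0
d^2y/dλ^2 + 2 (dx/dλ)(dy/dλ) = 0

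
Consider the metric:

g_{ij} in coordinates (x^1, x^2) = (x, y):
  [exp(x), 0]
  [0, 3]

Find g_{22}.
With x^1 = x, x^2 = y, g_{22} = g_{yy} is the row-2, column-2 entry of the matrix.
g_{22} = 3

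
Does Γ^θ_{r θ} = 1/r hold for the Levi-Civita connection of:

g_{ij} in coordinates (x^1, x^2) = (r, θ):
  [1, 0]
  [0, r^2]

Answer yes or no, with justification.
Γ^θ_{r θ} = (1/2) g^{θθ} (∂_r g_{θθ} + ∂_θ g_{θr} - ∂_θ g_{rθ}) = (1/2)(1/r^2)((2*r) + (0) - (0)) = 1/r
This equals the proposed value 1/r.
Yes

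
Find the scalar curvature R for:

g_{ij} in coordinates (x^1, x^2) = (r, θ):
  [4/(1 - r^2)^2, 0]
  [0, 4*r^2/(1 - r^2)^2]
Non-zero Christoffel symbols (Γ^k_{ij} = Γ^k_{ji}):
Γ^r_{r r} = 2*r/(1 - r^2)
Γ^r_{θ θ} = (r^3 + r)/(r^2 - 1)
Γ^θ_{r θ} = (-r^2 - 1)/(r^3 - r)
Ricci tensor (R_{ij} = R^k_{ikj}): R_{rr} = -4/(r^2 - 1)^2, R_{rθ} = 0, R_{θθ} = -4*r^2/(r^2 - 1)^2
Inverse metric: g^{rr} = (1 - r^2)^2/4, g^{θθ} = (1 - r^2)^2/(4*r^2)
R = g^{ij} R_{ij} = ((1 - r^2)^2/4)(-4/(r^2 - 1)^2) + ((1 - r^2)^2/(4*r^2))(-4*r^2/(r^2 - 1)^2) = -2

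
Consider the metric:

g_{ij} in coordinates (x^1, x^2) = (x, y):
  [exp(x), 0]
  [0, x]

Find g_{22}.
With x^1 = x, x^2 = y, g_{22} = g_{yy} is the row-2, column-2 entry of the matrix.
g_{22} = x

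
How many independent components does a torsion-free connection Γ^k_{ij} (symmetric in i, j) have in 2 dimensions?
Γ^k_{ij} has n choices for the upper index and n(n+1)/2 independent symmetric lower index pairs.
Total = 2 × 2×3/2 = 2 × 3 = 6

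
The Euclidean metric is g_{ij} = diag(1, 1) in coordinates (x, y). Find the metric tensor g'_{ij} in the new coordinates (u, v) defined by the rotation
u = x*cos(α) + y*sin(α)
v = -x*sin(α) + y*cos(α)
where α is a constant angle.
Invert the transformation: x = u*cos(α) - v*sin(α), y = u*sin(α) + v*cos(α)
g'_{ij} = (∂x^k/∂x'^i)(∂x^l/∂x'^j) g_{kl}; with g_{kl} = δ_{kl} this is Σ_k (∂x^k/∂x'^i)(∂x^k/∂x'^j).
Jacobian: ∂x/∂u = cos(α), ∂x/∂v = -sin(α), ∂y/∂u = sin(α), ∂y/∂v = cos(α)
g'_{uu} = (cos(α))(cos(α)) + (sin(α))(sin(α)) = 1
g'_{uv} = (cos(α))(-sin(α)) + (sin(α))(cos(α)) = 0
g'_{vv} = (-sin(α))(-sin(α)) + (cos(α))(cos(α)) = 1
g'_{ij} = diag(1, 1)
The Euclidean metric is invariant under rotations.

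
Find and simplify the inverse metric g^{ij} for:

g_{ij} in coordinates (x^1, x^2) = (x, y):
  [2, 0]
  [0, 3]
The metric is diagonal, so g^{ij} is diagonal with entries 1/g_{ii}: diag(1/2, 1/3).
g^{ij}:
  [1/2, 0]
  [0, 1/3]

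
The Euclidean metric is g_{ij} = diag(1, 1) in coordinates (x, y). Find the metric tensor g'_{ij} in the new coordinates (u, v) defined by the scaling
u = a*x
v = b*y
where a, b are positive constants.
Invert the transformation: x = u/a, y = v/b
g'_{ij} = (∂x^k/∂x'^i)(∂x^l/∂x'^j) g_{kl}; with g_{kl} = δ_{kl} this is Σ_k (∂x^k/∂x'^i)(∂x^k/∂x'^j).
Jacobian: ∂x/∂u = 1/a, ∂x/∂v = 0, ∂y/∂u = 0, ∂y/∂v = 1/b
g'_{uu} = (1/a)(1/a) + (0)(0) = 1/a^2
g'_{uv} = (1/a)(0) + (0)(1/b) = 0
g'_{vv} = (0)(0) + (1/b)(1/b) = 1/b^2
g'_{ij} = diag(1/a^2, 1/b^2)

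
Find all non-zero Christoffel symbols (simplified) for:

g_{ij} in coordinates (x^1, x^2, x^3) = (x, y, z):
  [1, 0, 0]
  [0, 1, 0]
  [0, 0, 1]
Using Γ^k_{ij} = (1/2) g^{km} (∂_i g_{mj} + ∂_j g_{mi} - ∂_m g_{ij}); the metric is diagonal, so only the m = k term contributes.
Every metric component is constant, so all ∂_m g_{ij} = 0 and every Christoffel symbol vanishes.
All Christoffel symbols are zero.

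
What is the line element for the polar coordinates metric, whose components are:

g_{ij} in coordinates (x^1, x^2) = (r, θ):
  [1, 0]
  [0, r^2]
ds^2 = g_{ij} dx^i dx^j; only the non-zero components contribute.
ds^2 = dr^2 + r^2 dθ^2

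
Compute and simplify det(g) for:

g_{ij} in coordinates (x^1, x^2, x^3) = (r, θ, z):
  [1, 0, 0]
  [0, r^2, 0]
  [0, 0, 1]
Diagonal metric: det(g) = g_{11}·g_{22}·g_{33}
= (1)·(r^2)·(1)
det(g) = r^2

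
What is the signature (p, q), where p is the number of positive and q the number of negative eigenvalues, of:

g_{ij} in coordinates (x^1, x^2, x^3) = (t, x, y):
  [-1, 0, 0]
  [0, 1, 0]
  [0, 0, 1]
The metric is diagonal, so its eigenvalues are the diagonal entries: -1, 1, 1 (at a generic point, where coordinate-dependent entries are positive).
2 positive, 1 negative.
(2, 1) - Lorentzian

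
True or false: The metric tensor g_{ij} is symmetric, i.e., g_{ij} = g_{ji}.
By definition the metric is a symmetric bilinear form, g_{ij} = g_{ji}.
True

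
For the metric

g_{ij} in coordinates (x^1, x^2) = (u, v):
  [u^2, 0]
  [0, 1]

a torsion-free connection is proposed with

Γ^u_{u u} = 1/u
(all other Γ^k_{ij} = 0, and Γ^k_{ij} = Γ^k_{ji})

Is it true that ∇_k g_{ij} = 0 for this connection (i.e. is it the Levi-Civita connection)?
Using ∇_k g_{ij} = ∂_k g_{ij} - Γ^m_{ki} g_{mj} - Γ^m_{kj} g_{im}:
e.g. ∇_u g_{uu} = (2*u) - (u) - (u) = 0
Every component ∇_k g_{ij} vanishes: the connection is metric compatible.
Yes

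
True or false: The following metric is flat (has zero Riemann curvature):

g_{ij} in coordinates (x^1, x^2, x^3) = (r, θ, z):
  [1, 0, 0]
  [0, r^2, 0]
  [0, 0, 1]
Non-zero Christoffel symbols:
Γ^r_{θ θ} = -r
Γ^θ_{r θ} = 1/r
Ricci tensor: R_{rr} = 0, R_{rθ} = 0, R_{rz} = 0, R_{θθ} = 0, R_{θz} = 0, R_{zz} = 0
All R_{ij} vanish; in 3 dimensions the Riemann tensor is fully determined by the Ricci tensor, so R^i_{jkl} = 0: the metric is flat (curvilinear coordinates on flat space).
True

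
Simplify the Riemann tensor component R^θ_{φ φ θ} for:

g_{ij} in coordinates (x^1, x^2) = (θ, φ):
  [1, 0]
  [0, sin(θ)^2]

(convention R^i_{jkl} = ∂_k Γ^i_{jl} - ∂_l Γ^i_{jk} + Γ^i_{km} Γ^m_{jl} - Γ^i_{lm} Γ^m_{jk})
Non-zero Christoffel symbols (Γ^k_{ij} = Γ^k_{ji}):
Γ^θ_{φ φ} = -sin(2*θ)/2
Γ^φ_{θ φ} = 1/tan(θ)
R^θ_{φ φ θ} = ∂_φ Γ^θ_{φ θ} - ∂_θ Γ^θ_{φ φ} + Γ^θ_{φ m} Γ^m_{φ θ} - Γ^θ_{θ m} Γ^m_{φ φ}
  = (0) - (-cos(2*θ)) + (-cos(θ)^2) - (0) = -sin(θ)^2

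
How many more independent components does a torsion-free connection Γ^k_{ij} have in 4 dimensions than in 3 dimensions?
Independent components in n dimensions: n × n(n+1)/2 = n^2(n+1)/2.
4D: 4 × 10 = 40
3D: 3 × 6 = 18
Difference = 40 - 18 = 22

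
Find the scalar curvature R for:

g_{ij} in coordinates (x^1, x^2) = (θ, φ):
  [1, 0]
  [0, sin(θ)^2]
Non-zero Christoffel symbols (Γ^k_{ij} = Γ^k_{ji}):
Γ^θ_{φ φ} = -sin(2*θ)/2
Γ^φ_{θ φ} = 1/tan(θ)
Ricci tensor (R_{ij} = R^k_{ikj}): R_{θθ} = 1, R_{θφ} = 0, R_{φφ} = sin(θ)^2
Inverse metric: g^{θθ} = 1, g^{φφ} = 1/sin(θ)^2
R = g^{ij} R_{ij} = (1)(1) + (1/sin(θ)^2)(sin(θ)^2) = 2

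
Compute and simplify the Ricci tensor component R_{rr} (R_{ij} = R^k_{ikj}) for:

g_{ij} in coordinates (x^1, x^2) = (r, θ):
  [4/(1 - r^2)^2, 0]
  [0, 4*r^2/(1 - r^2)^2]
Non-zero Christoffel symbols (Γ^k_{ij} = Γ^k_{ji}):
Γ^r_{r r} = 2*r/(1 - r^2)
Γ^r_{θ θ} = (r^3 + r)/(r^2 - 1)
Γ^θ_{r θ} = (-r^2 - 1)/(r^3 - r)
R^r_{r r r} = 0 (a repeated index in an antisymmetric pair)
R^θ_{r θ r} = ∂_θ Γ^θ_{r r} - ∂_r Γ^θ_{r θ} + Γ^θ_{θ m} Γ^m_{r r} - Γ^θ_{r m} Γ^m_{r θ}
  = (0) - ((r^4 + 4*r^2 - 1)/(r^3 - r)^2) + (2*(r^2 + 1)/(r^2 - 1)^2) - ((r^2 + 1)^2/(r^3 - r)^2) = -4/(r^2 - 1)^2
R_{rr} = R^r_{r r r} + R^θ_{r θ r} = (0) + (-4/(r^2 - 1)^2) = -4/(r^2 - 1)^2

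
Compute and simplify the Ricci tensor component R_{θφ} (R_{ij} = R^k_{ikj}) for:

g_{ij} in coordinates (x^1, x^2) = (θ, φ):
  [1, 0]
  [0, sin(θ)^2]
Non-zero Christoffel symbols (Γ^k_{ij} = Γ^k_{ji}):
Γ^θ_{φ φ} = -sin(2*θ)/2
Γ^φ_{θ φ} = 1/tan(θ)
R^θ_{θ θ φ} = 0 (a repeated index in an antisymmetric pair)
R^φ_{θ φ φ} = 0 (a repeated index in an antisymmetric pair)
R_{θφ} = R^θ_{θ θ φ} + R^φ_{θ φ φ} = (0) + (0) = 0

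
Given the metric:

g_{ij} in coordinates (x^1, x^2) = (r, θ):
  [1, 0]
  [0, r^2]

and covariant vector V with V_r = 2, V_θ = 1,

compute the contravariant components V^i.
Inverse metric (diagonal): g^{rr} = 1, g^{θθ} = 1/r^2
V^i = g^{ij} V_j:
V^r = (1)(2) + (0)(1) = 2
V^θ = (0)(2) + (1/r^2)(1) = 1/r^2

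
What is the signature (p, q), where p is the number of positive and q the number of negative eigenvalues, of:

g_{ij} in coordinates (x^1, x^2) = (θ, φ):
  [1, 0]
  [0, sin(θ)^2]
The metric is diagonal, so its eigenvalues are the diagonal entries: 1, sin(θ)^2 (at a generic point, where coordinate-dependent entries are positive).
2 positive, 0 negative.
(2, 0) - Riemannian (positive definite)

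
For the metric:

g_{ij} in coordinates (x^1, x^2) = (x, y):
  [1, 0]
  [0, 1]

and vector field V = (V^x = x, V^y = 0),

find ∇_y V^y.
All Christoffel symbols are zero.
∇_y V^y = ∂_y V^y + Γ^y_{y j} V^j
  = (0) + (0)(x) + (0)(0)
  = 0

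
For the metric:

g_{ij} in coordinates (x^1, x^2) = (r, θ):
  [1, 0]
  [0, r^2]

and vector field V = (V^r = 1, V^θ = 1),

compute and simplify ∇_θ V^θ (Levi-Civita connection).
Non-zero Christoffel symbols:
Γ^r_{θ θ} = -r
Γ^θ_{r θ} = 1/r
∇_θ V^θ = ∂_θ V^θ + Γ^θ_{θ j} V^j
  = (0) + (1/r)(1) + (0)(1)
  = 1/r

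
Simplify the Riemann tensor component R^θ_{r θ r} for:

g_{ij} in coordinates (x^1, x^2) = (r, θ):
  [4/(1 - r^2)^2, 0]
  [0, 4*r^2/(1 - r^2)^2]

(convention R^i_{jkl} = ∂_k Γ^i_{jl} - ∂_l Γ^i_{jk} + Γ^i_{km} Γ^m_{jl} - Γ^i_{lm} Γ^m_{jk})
Non-zero Christoffel symbols (Γ^k_{ij} = Γ^k_{ji}):
Γ^r_{r r} = 2*r/(1 - r^2)
Γ^r_{θ θ} = (r^3 + r)/(r^2 - 1)
Γ^θ_{r θ} = (-r^2 - 1)/(r^3 - r)
R^θ_{r θ r} = ∂_θ Γ^θ_{r r} - ∂_r Γ^θ_{r θ} + Γ^θ_{θ m} Γ^m_{r r} - Γ^θ_{r m} Γ^m_{r θ}
  = (0) - ((r^4 + 4*r^2 - 1)/(r^3 - r)^2) + (2*(r^2 + 1)/(r^2 - 1)^2) - ((r^2 + 1)^2/(r^3 - r)^2) = -4/(r^2 - 1)^2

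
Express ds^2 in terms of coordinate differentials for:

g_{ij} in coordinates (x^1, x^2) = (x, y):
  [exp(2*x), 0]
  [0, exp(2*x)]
ds^2 = g_{ij} dx^i dx^j; only the non-zero components contribute.
ds^2 = exp(2*x) dx^2 + exp(2*x) dy^2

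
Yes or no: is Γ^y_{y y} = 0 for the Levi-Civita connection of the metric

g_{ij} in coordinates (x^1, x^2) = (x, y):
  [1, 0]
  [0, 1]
Γ^y_{y y} = (1/2) g^{yy} (∂_y g_{yy} + ∂_y g_{yy} - ∂_y g_{yy}) = (1/2)(1)((0) + (0) - (0)) = 0
This equals the proposed value 0.
Yes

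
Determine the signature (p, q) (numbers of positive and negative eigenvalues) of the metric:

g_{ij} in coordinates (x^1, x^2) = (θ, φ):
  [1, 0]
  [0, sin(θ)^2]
The metric is diagonal, so its eigenvalues are the diagonal entries: 1, sin(θ)^2 (at a generic point, where coordinate-dependent entries are positive).
2 positive, 0 negative.
(2, 0) - Riemannian (positive definite)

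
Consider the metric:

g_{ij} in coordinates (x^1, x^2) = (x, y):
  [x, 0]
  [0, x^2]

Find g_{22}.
With x^1 = x, x^2 = y, g_{22} = g_{yy} is the row-2, column-2 entry of the matrix.
g_{22} = x^2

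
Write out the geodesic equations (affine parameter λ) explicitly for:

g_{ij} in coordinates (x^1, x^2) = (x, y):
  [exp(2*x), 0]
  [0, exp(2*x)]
Geodesic equation: d^2x^k/dλ^2 + Γ^k_{ij} (dx^i/dλ)(dx^j/dλ) = 0.
Non-zero Christoffel symbols:
Γ^x_{x x} = 1
Γ^x_{y y} = -1
Γ^y_{x y} = 1
Substituting (the symmetric pair Γ^k_{ij}, Γ^k_{ji} combines into a factor 2):
d^2x/dλ^2 + (dx/dλ)^2 - (dy/dλ)^2 = 0
d^2y/dλ^2 + 2 (dx/dλ)(dy/dλ) = 0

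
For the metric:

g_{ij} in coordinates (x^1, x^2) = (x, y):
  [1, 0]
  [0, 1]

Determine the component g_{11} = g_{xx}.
With x^1 = x, x^2 = y, g_{11} = g_{xx} is the row-1, column-1 entry of the matrix.
g_{11} = 1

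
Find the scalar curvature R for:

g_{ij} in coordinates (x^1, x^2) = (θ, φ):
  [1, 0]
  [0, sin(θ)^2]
Non-zero Christoffel symbols (Γ^k_{ij} = Γ^k_{ji}):
Γ^θ_{φ φ} = -sin(2*θ)/2
Γ^φ_{θ φ} = 1/tan(θ)
Ricci tensor (R_{ij} = R^k_{ikj}): R_{θθ} = 1, R_{θφ} = 0, R_{φφ} = sin(θ)^2
Inverse metric: g^{θθ} = 1, g^{φφ} = 1/sin(θ)^2
R = g^{ij} R_{ij} = (1)(1) + (1/sin(θ)^2)(sin(θ)^2) = 2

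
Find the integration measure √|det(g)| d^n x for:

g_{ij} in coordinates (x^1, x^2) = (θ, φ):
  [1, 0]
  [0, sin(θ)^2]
det(g) = sin(θ)^2
√|det(g)| = sin(θ) (taking 0 < θ < π so that |sin(θ)| = sin(θ))
Volume element: dV = sin(θ) dθ dφ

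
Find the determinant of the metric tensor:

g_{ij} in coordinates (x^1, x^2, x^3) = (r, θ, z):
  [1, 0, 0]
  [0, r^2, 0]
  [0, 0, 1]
Diagonal metric: det(g) = g_{11}·g_{22}·g_{33}
= (1)·(r^2)·(1)
det(g) = r^2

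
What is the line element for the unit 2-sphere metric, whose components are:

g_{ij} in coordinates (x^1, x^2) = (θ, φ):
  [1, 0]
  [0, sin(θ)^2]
ds^2 = g_{ij} dx^i dx^j; only the non-zero components contribute.
ds^2 = dθ^2 + sin(θ)^2 dφ^2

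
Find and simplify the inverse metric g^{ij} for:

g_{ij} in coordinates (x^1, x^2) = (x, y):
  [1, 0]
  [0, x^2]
The metric is diagonal, so g^{ij} is diagonal with entries 1/g_{ii}: diag(1, 1/(x^2)).
g^{ij}:
  [1, 0]
  [0, 1/x^2]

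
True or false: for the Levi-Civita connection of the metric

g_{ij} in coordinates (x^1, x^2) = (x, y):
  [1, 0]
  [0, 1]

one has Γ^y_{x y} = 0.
Γ^y_{x y} = (1/2) g^{yy} (∂_x g_{yy} + ∂_y g_{yx} - ∂_y g_{xy}) = (1/2)(1)((0) + (0) - (0)) = 0
This equals the proposed value 0.
True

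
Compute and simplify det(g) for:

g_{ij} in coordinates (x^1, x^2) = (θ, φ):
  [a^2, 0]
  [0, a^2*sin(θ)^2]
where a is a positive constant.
For a 2×2 metric: det(g) = g_{11}·g_{22} - g_{12}·g_{21}
= (a^2)·(a^2*sin(θ)^2) - (0)·(0)
= a^4*sin(θ)^2 - 0
det(g) = a^4*sin(θ)^2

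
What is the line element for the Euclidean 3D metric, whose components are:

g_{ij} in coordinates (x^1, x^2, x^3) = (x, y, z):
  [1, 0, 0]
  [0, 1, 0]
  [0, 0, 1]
ds^2 = g_{ij} dx^i dx^j; only the non-zero components contribute.
ds^2 = dx^2 + dy^2 + dz^2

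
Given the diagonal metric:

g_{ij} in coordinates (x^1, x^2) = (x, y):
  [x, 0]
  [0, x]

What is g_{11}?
With x^1 = x, x^2 = y, g_{11} = g_{xx} is the row-1, column-1 entry of the matrix.
g_{11} = x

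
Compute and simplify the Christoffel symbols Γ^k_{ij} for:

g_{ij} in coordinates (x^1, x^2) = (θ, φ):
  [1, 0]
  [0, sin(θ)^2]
Using Γ^k_{ij} = (1/2) g^{km} (∂_i g_{mj} + ∂_j g_{mi} - ∂_m g_{ij}); the metric is diagonal, so only the m = k term contributes.
Non-zero symbols (using the symmetry Γ^k_{ij} = Γ^k_{ji}):
Γ^θ_{φ φ} = (1/2) g^{θθ} (∂_φ g_{θφ} + ∂_φ g_{θφ} - ∂_θ g_{φφ}) = (1/2)(1)((0) + (0) - (sin(2*θ))) = -sin(2*θ)/2
Γ^φ_{θ φ} = (1/2) g^{φφ} (∂_θ g_{φφ} + ∂_φ g_{φθ} - ∂_φ g_{θφ}) = (1/2)(1/sin(θ)^2)((sin(2*θ)) + (0) - (0)) = 1/tan(θ)
All other Christoffel symbols are zero.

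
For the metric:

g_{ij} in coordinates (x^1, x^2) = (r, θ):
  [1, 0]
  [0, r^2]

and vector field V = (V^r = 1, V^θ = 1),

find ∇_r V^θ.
Non-zero Christoffel symbols:
Γ^r_{θ θ} = -r
Γ^θ_{r θ} = 1/r
∇_r V^θ = ∂_r V^θ + Γ^θ_{r j} V^j
  = (0) + (0)(1) + (1/r)(1)
  = 1/r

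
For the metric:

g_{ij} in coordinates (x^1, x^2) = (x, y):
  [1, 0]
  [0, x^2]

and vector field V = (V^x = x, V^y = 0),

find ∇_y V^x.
Non-zero Christoffel symbols:
Γ^x_{y y} = -x
Γ^y_{x y} = 1/x
∇_y V^x = ∂_y V^x + Γ^x_{y j} V^j
  = (0) + (0)(x) + (-x)(0)
  = 0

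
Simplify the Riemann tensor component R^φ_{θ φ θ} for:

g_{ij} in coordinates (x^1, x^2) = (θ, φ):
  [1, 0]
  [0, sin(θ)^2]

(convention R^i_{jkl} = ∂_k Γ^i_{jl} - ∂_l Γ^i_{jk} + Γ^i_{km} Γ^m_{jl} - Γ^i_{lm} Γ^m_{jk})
Non-zero Christoffel symbols (Γ^k_{ij} = Γ^k_{ji}):
Γ^θ_{φ φ} = -sin(2*θ)/2
Γ^φ_{θ φ} = 1/tan(θ)
R^φ_{θ φ θ} = ∂_φ Γ^φ_{θ θ} - ∂_θ Γ^φ_{θ φ} + Γ^φ_{φ m} Γ^m_{θ θ} - Γ^φ_{θ m} Γ^m_{θ φ}
  = (0) - (-1/sin(θ)^2) + (0) - (1/tan(θ)^2) = 1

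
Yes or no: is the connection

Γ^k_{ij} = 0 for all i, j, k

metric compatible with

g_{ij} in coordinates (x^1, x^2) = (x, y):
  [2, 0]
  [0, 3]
Using ∇_k g_{ij} = ∂_k g_{ij} - Γ^m_{ki} g_{mj} - Γ^m_{kj} g_{im}:
e.g. ∇_x g_{xx} = (0) - (0) - (0) = 0
Every component ∇_k g_{ij} vanishes: the connection is metric compatible.
Yes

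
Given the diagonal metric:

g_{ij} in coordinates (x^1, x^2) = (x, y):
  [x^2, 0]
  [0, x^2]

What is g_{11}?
With x^1 = x, x^2 = y, g_{11} = g_{xx} is the row-1, column-1 entry of the matrix.
g_{11} = x^2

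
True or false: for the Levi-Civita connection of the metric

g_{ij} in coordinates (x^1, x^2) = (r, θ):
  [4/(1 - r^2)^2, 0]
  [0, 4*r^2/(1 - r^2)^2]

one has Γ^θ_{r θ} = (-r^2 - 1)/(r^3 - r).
Γ^θ_{r θ} = (1/2) g^{θθ} (∂_r g_{θθ} + ∂_θ g_{θr} - ∂_θ g_{rθ}) = (1/2)((1 - r^2)^2/(4*r^2))((-8*(r^3 + r)/(r^2 - 1)^3) + (0) - (0)) = (-r^2 - 1)/(r^3 - r)
This equals the proposed value (-r^2 - 1)/(r^3 - r).
True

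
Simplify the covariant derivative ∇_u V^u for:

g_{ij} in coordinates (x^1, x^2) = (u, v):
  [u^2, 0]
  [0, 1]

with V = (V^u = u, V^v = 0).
Non-zero Christoffel symbols:
Γ^u_{u u} = 1/u
∇_u V^u = ∂_u V^u + Γ^u_{u j} V^j
  = (1) + (1/u)(u) + (0)(0)
  = 2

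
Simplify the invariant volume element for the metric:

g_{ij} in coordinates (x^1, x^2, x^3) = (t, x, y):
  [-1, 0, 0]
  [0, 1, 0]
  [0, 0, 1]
det(g) = -1
√|det(g)| = 1
Volume element: dV = 1 dt dx dy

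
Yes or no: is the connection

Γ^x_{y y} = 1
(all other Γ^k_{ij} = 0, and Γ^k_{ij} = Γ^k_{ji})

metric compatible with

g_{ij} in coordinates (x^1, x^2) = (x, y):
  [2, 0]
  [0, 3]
Using ∇_k g_{ij} = ∂_k g_{ij} - Γ^m_{ki} g_{mj} - Γ^m_{kj} g_{im}:
∇_y g_{xy} = (0) - (0) - (2) = -2 ≠ 0
So the connection is not metric compatible (it is not the Levi-Civita connection).
No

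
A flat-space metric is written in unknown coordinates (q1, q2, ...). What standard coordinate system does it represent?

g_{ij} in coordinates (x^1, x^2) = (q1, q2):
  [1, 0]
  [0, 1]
All components are constant and the metric is the identity, i.e. orthonormal rectilinear coordinates.
Cartesian (2D) coordinates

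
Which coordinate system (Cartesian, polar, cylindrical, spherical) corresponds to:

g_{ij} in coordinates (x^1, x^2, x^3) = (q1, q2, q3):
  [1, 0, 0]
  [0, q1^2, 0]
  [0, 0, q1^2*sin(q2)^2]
The line element ds^2 = dq1^2 + q1^2 dq2^2 + q1^2 sin(q2)^2 dq3^2 is dr^2 + r^2 dθ^2 + r^2 sin(θ)^2 dφ^2 with q1 = r, q2 = θ, q3 = φ.
spherical coordinates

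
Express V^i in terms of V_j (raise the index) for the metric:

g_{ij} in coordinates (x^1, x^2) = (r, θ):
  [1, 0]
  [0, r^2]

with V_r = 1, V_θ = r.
Inverse metric (diagonal): g^{rr} = 1, g^{θθ} = 1/r^2
V^i = g^{ij} V_j:
V^r = (1)(1) + (0)(r) = 1
V^θ = (0)(1) + (1/r^2)(r) = 1/r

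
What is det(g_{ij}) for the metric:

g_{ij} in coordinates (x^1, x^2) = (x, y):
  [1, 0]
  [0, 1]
For a 2×2 metric: det(g) = g_{11}·g_{22} - g_{12}·g_{21}
= (1)·(1) - (0)·(0)
= 1 - 0
det(g) = 1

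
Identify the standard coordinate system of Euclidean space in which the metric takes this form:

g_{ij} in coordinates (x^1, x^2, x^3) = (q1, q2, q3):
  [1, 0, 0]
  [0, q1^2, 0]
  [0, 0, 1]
The line element ds^2 = dq1^2 + q1^2 dq2^2 + dq3^2 is dr^2 + r^2 dθ^2 + dz^2 with q1 = r, q2 = θ, q3 = z.
cylindrical coordinates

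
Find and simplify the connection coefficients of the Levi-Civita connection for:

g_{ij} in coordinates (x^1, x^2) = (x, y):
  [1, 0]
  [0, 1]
Using Γ^k_{ij} = (1/2) g^{km} (∂_i g_{mj} + ∂_j g_{mi} - ∂_m g_{ij}); the metric is diagonal, so only the m = k term contributes.
Every metric component is constant, so all ∂_m g_{ij} = 0 and every Christoffel symbol vanishes.
All Christoffel symbols are zero.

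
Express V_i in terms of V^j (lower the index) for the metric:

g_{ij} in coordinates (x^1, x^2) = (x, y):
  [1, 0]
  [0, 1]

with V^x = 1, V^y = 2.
V_i = g_{ij} V^j:
V_x = (1)(1) + (0)(2) = 1
V_y = (0)(1) + (1)(2) = 2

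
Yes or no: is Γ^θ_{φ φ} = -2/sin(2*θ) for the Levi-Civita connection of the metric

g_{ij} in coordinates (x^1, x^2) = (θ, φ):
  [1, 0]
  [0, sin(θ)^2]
Γ^θ_{φ φ} = (1/2) g^{θθ} (∂_φ g_{θφ} + ∂_φ g_{θφ} - ∂_θ g_{φφ}) = (1/2)(1)((0) + (0) - (sin(2*θ))) = -sin(2*θ)/2
This differs from the proposed value -2/sin(2*θ).
No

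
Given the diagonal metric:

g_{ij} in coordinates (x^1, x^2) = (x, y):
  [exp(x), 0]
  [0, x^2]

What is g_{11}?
With x^1 = x, x^2 = y, g_{11} = g_{xx} is the row-1, column-1 entry of the matrix.
g_{11} = exp(x)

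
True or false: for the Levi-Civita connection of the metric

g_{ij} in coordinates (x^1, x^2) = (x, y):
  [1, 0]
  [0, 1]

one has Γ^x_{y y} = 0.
Γ^x_{y y} = (1/2) g^{xx} (∂_y g_{xy} + ∂_y g_{xy} - ∂_x g_{yy}) = (1/2)(1)((0) + (0) - (0)) = 0
This equals the proposed value 0.
True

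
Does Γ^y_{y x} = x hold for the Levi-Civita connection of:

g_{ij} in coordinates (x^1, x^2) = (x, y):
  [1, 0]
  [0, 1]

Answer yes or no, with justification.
Γ^y_{y x} = (1/2) g^{yy} (∂_y g_{yx} + ∂_x g_{yy} - ∂_y g_{yx}) = (1/2)(1)((0) + (0) - (0)) = 0
This differs from the proposed value x.
No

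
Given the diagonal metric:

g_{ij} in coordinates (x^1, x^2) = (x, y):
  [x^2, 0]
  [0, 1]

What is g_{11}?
With x^1 = x, x^2 = y, g_{11} = g_{xx} is the row-1, column-1 entry of the matrix.
g_{11} = x^2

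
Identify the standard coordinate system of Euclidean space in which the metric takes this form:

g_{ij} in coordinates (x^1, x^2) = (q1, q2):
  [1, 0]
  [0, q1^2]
The line element ds^2 = dq1^2 + q1^2 dq2^2 is dr^2 + r^2 dθ^2 with q1 = r, q2 = θ.
polar coordinates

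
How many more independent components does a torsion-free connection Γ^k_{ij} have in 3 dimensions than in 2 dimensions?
Independent components in n dimensions: n × n(n+1)/2 = n^2(n+1)/2.
3D: 3 × 6 = 18
2D: 2 × 3 = 6
Difference = 18 - 6 = 12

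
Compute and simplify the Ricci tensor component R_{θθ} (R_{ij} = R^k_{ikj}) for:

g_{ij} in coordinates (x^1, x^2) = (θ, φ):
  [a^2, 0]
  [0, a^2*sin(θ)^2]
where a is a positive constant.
Non-zero Christoffel symbols (Γ^k_{ij} = Γ^k_{ji}):
Γ^θ_{φ φ} = -sin(2*θ)/2
Γ^φ_{θ φ} = 1/tan(θ)
R^θ_{θ θ θ} = 0 (a repeated index in an antisymmetric pair)
R^φ_{θ φ θ} = ∂_φ Γ^φ_{θ θ} - ∂_θ Γ^φ_{θ φ} + Γ^φ_{φ m} Γ^m_{θ θ} - Γ^φ_{θ m} Γ^m_{θ φ}
  = (0) - (-1/sin(θ)^2) + (0) - (1/tan(θ)^2) = 1
R_{θθ} = R^θ_{θ θ θ} + R^φ_{θ φ θ} = (0) + (1) = 1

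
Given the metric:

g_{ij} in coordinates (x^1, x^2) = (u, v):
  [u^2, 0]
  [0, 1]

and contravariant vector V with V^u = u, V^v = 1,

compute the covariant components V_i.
V_i = g_{ij} V^j:
V_u = (u^2)(u) + (0)(1) = u^3
V_v = (0)(u) + (1)(1) = 1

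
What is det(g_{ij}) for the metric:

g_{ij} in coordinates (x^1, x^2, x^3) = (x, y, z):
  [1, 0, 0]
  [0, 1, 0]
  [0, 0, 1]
Diagonal metric: det(g) = g_{11}·g_{22}·g_{33}
= (1)·(1)·(1)
det(g) = 1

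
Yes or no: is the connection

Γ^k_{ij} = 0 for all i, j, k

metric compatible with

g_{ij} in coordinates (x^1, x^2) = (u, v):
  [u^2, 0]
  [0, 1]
Using ∇_k g_{ij} = ∂_k g_{ij} - Γ^m_{ki} g_{mj} - Γ^m_{kj} g_{im}:
∇_u g_{uu} = (2*u) - (0) - (0) = 2*u ≠ 0
So the connection is not metric compatible (it is not the Levi-Civita connection).
No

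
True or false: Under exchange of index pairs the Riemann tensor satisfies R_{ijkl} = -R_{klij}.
The pair-exchange symmetry has a plus sign: R_{ijkl} = +R_{klij}.
False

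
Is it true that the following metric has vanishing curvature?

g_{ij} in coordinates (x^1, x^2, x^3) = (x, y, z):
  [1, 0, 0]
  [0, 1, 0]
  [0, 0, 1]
All metric components are constant, so every Christoffel symbol vanishes and R^i_{jkl} = 0.
Yes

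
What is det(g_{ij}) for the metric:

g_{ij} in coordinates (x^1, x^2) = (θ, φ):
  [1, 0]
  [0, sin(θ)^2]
For a 2×2 metric: det(g) = g_{11}·g_{22} - g_{12}·g_{21}
= (1)·(sin(θ)^2) - (0)·(0)
= sin(θ)^2 - 0
det(g) = sin(θ)^2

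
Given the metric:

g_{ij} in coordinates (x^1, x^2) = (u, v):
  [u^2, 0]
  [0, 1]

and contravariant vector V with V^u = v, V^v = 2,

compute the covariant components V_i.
V_i = g_{ij} V^j:
V_u = (u^2)(v) + (0)(2) = u^2*v
V_v = (0)(v) + (1)(2) = 2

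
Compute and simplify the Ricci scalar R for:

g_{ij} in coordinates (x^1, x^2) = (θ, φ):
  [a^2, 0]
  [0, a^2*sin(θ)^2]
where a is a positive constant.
Non-zero Christoffel symbols (Γ^k_{ij} = Γ^k_{ji}):
Γ^θ_{φ φ} = -sin(2*θ)/2
Γ^φ_{θ φ} = 1/tan(θ)
Ricci tensor (R_{ij} = R^k_{ikj}): R_{θθ} = 1, R_{θφ} = 0, R_{φφ} = sin(θ)^2
Inverse metric: g^{θθ} = 1/a^2, g^{φφ} = 1/(a^2*sin(θ)^2)
R = g^{ij} R_{ij} = (1/a^2)(1) + (1/(a^2*sin(θ)^2))(sin(θ)^2) = 2/a^2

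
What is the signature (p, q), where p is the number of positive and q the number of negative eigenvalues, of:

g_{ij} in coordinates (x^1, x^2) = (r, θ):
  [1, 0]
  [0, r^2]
The metric is diagonal, so its eigenvalues are the diagonal entries: 1, r^2 (at a generic point, where coordinate-dependent entries are positive).
2 positive, 0 negative.
(2, 0) - Riemannian (positive definite)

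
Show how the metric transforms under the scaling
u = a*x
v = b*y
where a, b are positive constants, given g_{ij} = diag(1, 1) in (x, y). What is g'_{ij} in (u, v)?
Invert the transformation: x = u/a, y = v/b
g'_{ij} = (∂x^k/∂x'^i)(∂x^l/∂x'^j) g_{kl}; with g_{kl} = δ_{kl} this is Σ_k (∂x^k/∂x'^i)(∂x^k/∂x'^j).
Jacobian: ∂x/∂u = 1/a, ∂x/∂v = 0, ∂y/∂u = 0, ∂y/∂v = 1/b
g'_{uu} = (1/a)(1/a) + (0)(0) = 1/a^2
g'_{uv} = (1/a)(0) + (0)(1/b) = 0
g'_{vv} = (0)(0) + (1/b)(1/b) = 1/b^2
g'_{ij} = diag(1/a^2, 1/b^2)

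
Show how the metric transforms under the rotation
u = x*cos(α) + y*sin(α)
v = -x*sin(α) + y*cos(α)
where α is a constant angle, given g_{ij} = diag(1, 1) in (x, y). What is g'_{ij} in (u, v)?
Invert the transformation: x = u*cos(α) - v*sin(α), y = u*sin(α) + v*cos(α)
g'_{ij} = (∂x^k/∂x'^i)(∂x^l/∂x'^j) g_{kl}; with g_{kl} = δ_{kl} this is Σ_k (∂x^k/∂x'^i)(∂x^k/∂x'^j).
Jacobian: ∂x/∂u = cos(α), ∂x/∂v = -sin(α), ∂y/∂u = sin(α), ∂y/∂v = cos(α)
g'_{uu} = (cos(α))(cos(α)) + (sin(α))(sin(α)) = 1
g'_{uv} = (cos(α))(-sin(α)) + (sin(α))(cos(α)) = 0
g'_{vv} = (-sin(α))(-sin(α)) + (cos(α))(cos(α)) = 1
g'_{ij} = diag(1, 1)
The Euclidean metric is invariant under rotations.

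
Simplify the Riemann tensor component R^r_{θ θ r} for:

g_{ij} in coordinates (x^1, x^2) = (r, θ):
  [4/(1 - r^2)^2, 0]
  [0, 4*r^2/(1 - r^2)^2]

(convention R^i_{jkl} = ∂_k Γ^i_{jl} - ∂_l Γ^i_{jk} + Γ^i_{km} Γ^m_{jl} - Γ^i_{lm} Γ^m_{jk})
Non-zero Christoffel symbols (Γ^k_{ij} = Γ^k_{ji}):
Γ^r_{r r} = 2*r/(1 - r^2)
Γ^r_{θ θ} = (r^3 + r)/(r^2 - 1)
Γ^θ_{r θ} = (-r^2 - 1)/(r^3 - r)
R^r_{θ θ r} = ∂_θ Γ^r_{θ r} - ∂_r Γ^r_{θ θ} + Γ^r_{θ m} Γ^m_{θ r} - Γ^r_{r m} Γ^m_{θ θ}
  = (0) - ((r^4 - 4*r^2 - 1)/(r^2 - 1)^2) + (-(r^2 + 1)^2/(r^2 - 1)^2) - (-2*r^2*(r^2 + 1)/(r^2 - 1)^2) = 4*r^2/(r^2 - 1)^2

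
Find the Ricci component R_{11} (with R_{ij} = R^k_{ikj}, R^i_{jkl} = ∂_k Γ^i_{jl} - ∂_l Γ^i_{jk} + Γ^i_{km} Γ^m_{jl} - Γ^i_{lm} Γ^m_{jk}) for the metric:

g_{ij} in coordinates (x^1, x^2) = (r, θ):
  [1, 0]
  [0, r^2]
Non-zero Christoffel symbols (Γ^k_{ij} = Γ^k_{ji}):
Γ^r_{θ θ} = -r
Γ^θ_{r θ} = 1/r
R^r_{r r r} = 0 (a repeated index in an antisymmetric pair)
R^θ_{r θ r} = ∂_θ Γ^θ_{r r} - ∂_r Γ^θ_{r θ} + Γ^θ_{θ m} Γ^m_{r r} - Γ^θ_{r m} Γ^m_{r θ}
  = (0) - (-1/r^2) + (0) - (1/r^2) = 0
R_{rr} = R^r_{r r r} + R^θ_{r θ r} = (0) + (0) = 0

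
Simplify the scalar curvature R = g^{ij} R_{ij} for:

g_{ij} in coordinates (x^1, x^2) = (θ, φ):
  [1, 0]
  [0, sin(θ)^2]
Non-zero Christoffel symbols (Γ^k_{ij} = Γ^k_{ji}):
Γ^θ_{φ φ} = -sin(2*θ)/2
Γ^φ_{θ φ} = 1/tan(θ)
Ricci tensor (R_{ij} = R^k_{ikj}): R_{θθ} = 1, R_{θφ} = 0, R_{φφ} = sin(θ)^2
Inverse metric: g^{θθ} = 1, g^{φφ} = 1/sin(θ)^2
R = g^{ij} R_{ij} = (1)(1) + (1/sin(θ)^2)(sin(θ)^2) = 2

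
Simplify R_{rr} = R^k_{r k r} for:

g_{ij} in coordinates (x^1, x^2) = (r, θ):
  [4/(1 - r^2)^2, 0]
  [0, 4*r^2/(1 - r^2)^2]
Non-zero Christoffel symbols (Γ^k_{ij} = Γ^k_{ji}):
Γ^r_{r r} = 2*r/(1 - r^2)
Γ^r_{θ θ} = (r^3 + r)/(r^2 - 1)
Γ^θ_{r θ} = (-r^2 - 1)/(r^3 - r)
R^r_{r r r} = 0 (a repeated index in an antisymmetric pair)
R^θ_{r θ r} = ∂_θ Γ^θ_{r r} - ∂_r Γ^θ_{r θ} + Γ^θ_{θ m} Γ^m_{r r} - Γ^θ_{r m} Γ^m_{r θ}
  = (0) - ((r^4 + 4*r^2 - 1)/(r^3 - r)^2) + (2*(r^2 + 1)/(r^2 - 1)^2) - ((r^2 + 1)^2/(r^3 - r)^2) = -4/(r^2 - 1)^2
R_{rr} = R^r_{r r r} + R^θ_{r θ r} = (0) + (-4/(r^2 - 1)^2) = -4/(r^2 - 1)^2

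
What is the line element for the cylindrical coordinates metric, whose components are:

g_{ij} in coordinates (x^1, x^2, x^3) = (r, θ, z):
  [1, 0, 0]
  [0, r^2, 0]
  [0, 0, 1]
ds^2 = g_{ij} dx^i dx^j; only the non-zero components contribute.
ds^2 = dr^2 + r^2 dθ^2 + dz^2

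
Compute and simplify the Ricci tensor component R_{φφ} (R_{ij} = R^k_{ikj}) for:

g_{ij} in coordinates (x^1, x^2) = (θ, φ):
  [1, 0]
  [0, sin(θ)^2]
Non-zero Christoffel symbols (Γ^k_{ij} = Γ^k_{ji}):
Γ^θ_{φ φ} = -sin(2*θ)/2
Γ^φ_{θ φ} = 1/tan(θ)
R^θ_{φ θ φ} = ∂_θ Γ^θ_{φ φ} - ∂_φ Γ^θ_{φ θ} + Γ^θ_{θ m} Γ^m_{φ φ} - Γ^θ_{φ m} Γ^m_{φ θ}
  = (-cos(2*θ)) - (0) + (0) - (-cos(θ)^2) = sin(θ)^2
R^φ_{φ φ φ} = 0 (a repeated index in an antisymmetric pair)
R_{φφ} = R^θ_{φ θ φ} + R^φ_{φ φ φ} = (sin(θ)^2) + (0) = sin(θ)^2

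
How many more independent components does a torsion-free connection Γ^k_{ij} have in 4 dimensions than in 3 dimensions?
Independent components in n dimensions: n × n(n+1)/2 = n^2(n+1)/2.
4D: 4 × 10 = 40
3D: 3 × 6 = 18
Difference = 40 - 18 = 22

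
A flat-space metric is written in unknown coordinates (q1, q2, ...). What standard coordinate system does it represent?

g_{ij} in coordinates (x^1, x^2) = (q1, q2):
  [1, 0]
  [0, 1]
All components are constant and the metric is the identity, i.e. orthonormal rectilinear coordinates.
Cartesian (2D) coordinates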